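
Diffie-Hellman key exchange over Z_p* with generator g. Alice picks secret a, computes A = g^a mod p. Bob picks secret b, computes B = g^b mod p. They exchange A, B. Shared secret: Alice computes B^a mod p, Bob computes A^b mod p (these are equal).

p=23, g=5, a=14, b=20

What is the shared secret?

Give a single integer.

A = 5^14 mod 23  (bits of 14 = 1110)
  bit 0 = 1: r = r^2 * 5 mod 23 = 1^2 * 5 = 1*5 = 5
  bit 1 = 1: r = r^2 * 5 mod 23 = 5^2 * 5 = 2*5 = 10
  bit 2 = 1: r = r^2 * 5 mod 23 = 10^2 * 5 = 8*5 = 17
  bit 3 = 0: r = r^2 mod 23 = 17^2 = 13
  -> A = 13
B = 5^20 mod 23  (bits of 20 = 10100)
  bit 0 = 1: r = r^2 * 5 mod 23 = 1^2 * 5 = 1*5 = 5
  bit 1 = 0: r = r^2 mod 23 = 5^2 = 2
  bit 2 = 1: r = r^2 * 5 mod 23 = 2^2 * 5 = 4*5 = 20
  bit 3 = 0: r = r^2 mod 23 = 20^2 = 9
  bit 4 = 0: r = r^2 mod 23 = 9^2 = 12
  -> B = 12
s = B^a = 12^14 mod 23  (bits of 14 = 1110)
  bit 0 = 1: r = r^2 * 12 mod 23 = 1^2 * 12 = 1*12 = 12
  bit 1 = 1: r = r^2 * 12 mod 23 = 12^2 * 12 = 6*12 = 3
  bit 2 = 1: r = r^2 * 12 mod 23 = 3^2 * 12 = 9*12 = 16
  bit 3 = 0: r = r^2 mod 23 = 16^2 = 3
  -> s = B^a = 3

Answer: 3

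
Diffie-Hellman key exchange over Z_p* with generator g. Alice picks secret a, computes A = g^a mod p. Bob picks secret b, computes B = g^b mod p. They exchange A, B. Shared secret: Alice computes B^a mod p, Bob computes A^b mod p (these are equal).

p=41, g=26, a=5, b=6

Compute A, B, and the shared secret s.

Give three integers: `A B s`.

Answer: 27 5 9

Derivation:
A = 26^5 mod 41  (bits of 5 = 101)
  bit 0 = 1: r = r^2 * 26 mod 41 = 1^2 * 26 = 1*26 = 26
  bit 1 = 0: r = r^2 mod 41 = 26^2 = 20
  bit 2 = 1: r = r^2 * 26 mod 41 = 20^2 * 26 = 31*26 = 27
  -> A = 27
B = 26^6 mod 41  (bits of 6 = 110)
  bit 0 = 1: r = r^2 * 26 mod 41 = 1^2 * 26 = 1*26 = 26
  bit 1 = 1: r = r^2 * 26 mod 41 = 26^2 * 26 = 20*26 = 28
  bit 2 = 0: r = r^2 mod 41 = 28^2 = 5
  -> B = 5
s = B^a = 5^5 mod 41  (bits of 5 = 101)
  bit 0 = 1: r = r^2 * 5 mod 41 = 1^2 * 5 = 1*5 = 5
  bit 1 = 0: r = r^2 mod 41 = 5^2 = 25
  bit 2 = 1: r = r^2 * 5 mod 41 = 25^2 * 5 = 10*5 = 9
  -> s = B^a = 9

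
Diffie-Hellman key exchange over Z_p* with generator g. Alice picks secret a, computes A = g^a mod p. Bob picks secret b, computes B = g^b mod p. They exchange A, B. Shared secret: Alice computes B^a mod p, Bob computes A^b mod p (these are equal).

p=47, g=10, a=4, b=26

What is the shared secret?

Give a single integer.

Answer: 32

Derivation:
A = 10^4 mod 47  (bits of 4 = 100)
  bit 0 = 1: r = r^2 * 10 mod 47 = 1^2 * 10 = 1*10 = 10
  bit 1 = 0: r = r^2 mod 47 = 10^2 = 6
  bit 2 = 0: r = r^2 mod 47 = 6^2 = 36
  -> A = 36
B = 10^26 mod 47  (bits of 26 = 11010)
  bit 0 = 1: r = r^2 * 10 mod 47 = 1^2 * 10 = 1*10 = 10
  bit 1 = 1: r = r^2 * 10 mod 47 = 10^2 * 10 = 6*10 = 13
  bit 2 = 0: r = r^2 mod 47 = 13^2 = 28
  bit 3 = 1: r = r^2 * 10 mod 47 = 28^2 * 10 = 32*10 = 38
  bit 4 = 0: r = r^2 mod 47 = 38^2 = 34
  -> B = 34
s = B^a = 34^4 mod 47  (bits of 4 = 100)
  bit 0 = 1: r = r^2 * 34 mod 47 = 1^2 * 34 = 1*34 = 34
  bit 1 = 0: r = r^2 mod 47 = 34^2 = 28
  bit 2 = 0: r = r^2 mod 47 = 28^2 = 32
  -> s = B^a = 32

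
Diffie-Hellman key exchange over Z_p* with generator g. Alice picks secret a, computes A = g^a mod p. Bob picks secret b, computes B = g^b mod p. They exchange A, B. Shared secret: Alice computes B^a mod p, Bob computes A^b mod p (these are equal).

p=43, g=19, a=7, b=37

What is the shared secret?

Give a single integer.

Answer: 37

Derivation:
A = 19^7 mod 43  (bits of 7 = 111)
  bit 0 = 1: r = r^2 * 19 mod 43 = 1^2 * 19 = 1*19 = 19
  bit 1 = 1: r = r^2 * 19 mod 43 = 19^2 * 19 = 17*19 = 22
  bit 2 = 1: r = r^2 * 19 mod 43 = 22^2 * 19 = 11*19 = 37
  -> A = 37
B = 19^37 mod 43  (bits of 37 = 100101)
  bit 0 = 1: r = r^2 * 19 mod 43 = 1^2 * 19 = 1*19 = 19
  bit 1 = 0: r = r^2 mod 43 = 19^2 = 17
  bit 2 = 0: r = r^2 mod 43 = 17^2 = 31
  bit 3 = 1: r = r^2 * 19 mod 43 = 31^2 * 19 = 15*19 = 27
  bit 4 = 0: r = r^2 mod 43 = 27^2 = 41
  bit 5 = 1: r = r^2 * 19 mod 43 = 41^2 * 19 = 4*19 = 33
  -> B = 33
s = B^a = 33^7 mod 43  (bits of 7 = 111)
  bit 0 = 1: r = r^2 * 33 mod 43 = 1^2 * 33 = 1*33 = 33
  bit 1 = 1: r = r^2 * 33 mod 43 = 33^2 * 33 = 14*33 = 32
  bit 2 = 1: r = r^2 * 33 mod 43 = 32^2 * 33 = 35*33 = 37
  -> s = B^a = 37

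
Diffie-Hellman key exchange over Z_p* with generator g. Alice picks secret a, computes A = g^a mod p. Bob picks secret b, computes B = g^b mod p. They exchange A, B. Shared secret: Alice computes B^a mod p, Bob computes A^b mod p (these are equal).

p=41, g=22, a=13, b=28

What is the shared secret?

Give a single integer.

A = 22^13 mod 41  (bits of 13 = 1101)
  bit 0 = 1: r = r^2 * 22 mod 41 = 1^2 * 22 = 1*22 = 22
  bit 1 = 1: r = r^2 * 22 mod 41 = 22^2 * 22 = 33*22 = 29
  bit 2 = 0: r = r^2 mod 41 = 29^2 = 21
  bit 3 = 1: r = r^2 * 22 mod 41 = 21^2 * 22 = 31*22 = 26
  -> A = 26
B = 22^28 mod 41  (bits of 28 = 11100)
  bit 0 = 1: r = r^2 * 22 mod 41 = 1^2 * 22 = 1*22 = 22
  bit 1 = 1: r = r^2 * 22 mod 41 = 22^2 * 22 = 33*22 = 29
  bit 2 = 1: r = r^2 * 22 mod 41 = 29^2 * 22 = 21*22 = 11
  bit 3 = 0: r = r^2 mod 41 = 11^2 = 39
  bit 4 = 0: r = r^2 mod 41 = 39^2 = 4
  -> B = 4
s = B^a = 4^13 mod 41  (bits of 13 = 1101)
  bit 0 = 1: r = r^2 * 4 mod 41 = 1^2 * 4 = 1*4 = 4
  bit 1 = 1: r = r^2 * 4 mod 41 = 4^2 * 4 = 16*4 = 23
  bit 2 = 0: r = r^2 mod 41 = 23^2 = 37
  bit 3 = 1: r = r^2 * 4 mod 41 = 37^2 * 4 = 16*4 = 23
  -> s = B^a = 23

Answer: 23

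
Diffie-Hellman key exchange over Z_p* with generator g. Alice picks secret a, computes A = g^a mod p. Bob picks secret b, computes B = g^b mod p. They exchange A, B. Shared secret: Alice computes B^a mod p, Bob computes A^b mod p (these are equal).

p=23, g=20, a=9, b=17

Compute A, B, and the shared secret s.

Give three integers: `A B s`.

A = 20^9 mod 23  (bits of 9 = 1001)
  bit 0 = 1: r = r^2 * 20 mod 23 = 1^2 * 20 = 1*20 = 20
  bit 1 = 0: r = r^2 mod 23 = 20^2 = 9
  bit 2 = 0: r = r^2 mod 23 = 9^2 = 12
  bit 3 = 1: r = r^2 * 20 mod 23 = 12^2 * 20 = 6*20 = 5
  -> A = 5
B = 20^17 mod 23  (bits of 17 = 10001)
  bit 0 = 1: r = r^2 * 20 mod 23 = 1^2 * 20 = 1*20 = 20
  bit 1 = 0: r = r^2 mod 23 = 20^2 = 9
  bit 2 = 0: r = r^2 mod 23 = 9^2 = 12
  bit 3 = 0: r = r^2 mod 23 = 12^2 = 6
  bit 4 = 1: r = r^2 * 20 mod 23 = 6^2 * 20 = 13*20 = 7
  -> B = 7
s = B^a = 7^9 mod 23  (bits of 9 = 1001)
  bit 0 = 1: r = r^2 * 7 mod 23 = 1^2 * 7 = 1*7 = 7
  bit 1 = 0: r = r^2 mod 23 = 7^2 = 3
  bit 2 = 0: r = r^2 mod 23 = 3^2 = 9
  bit 3 = 1: r = r^2 * 7 mod 23 = 9^2 * 7 = 12*7 = 15
  -> s = B^a = 15

Answer: 5 7 15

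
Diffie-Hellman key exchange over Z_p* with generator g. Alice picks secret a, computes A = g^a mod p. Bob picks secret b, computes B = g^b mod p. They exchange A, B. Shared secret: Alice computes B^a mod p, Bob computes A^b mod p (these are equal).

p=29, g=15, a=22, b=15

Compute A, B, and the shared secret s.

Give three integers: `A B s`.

Answer: 6 14 6

Derivation:
A = 15^22 mod 29  (bits of 22 = 10110)
  bit 0 = 1: r = r^2 * 15 mod 29 = 1^2 * 15 = 1*15 = 15
  bit 1 = 0: r = r^2 mod 29 = 15^2 = 22
  bit 2 = 1: r = r^2 * 15 mod 29 = 22^2 * 15 = 20*15 = 10
  bit 3 = 1: r = r^2 * 15 mod 29 = 10^2 * 15 = 13*15 = 21
  bit 4 = 0: r = r^2 mod 29 = 21^2 = 6
  -> A = 6
B = 15^15 mod 29  (bits of 15 = 1111)
  bit 0 = 1: r = r^2 * 15 mod 29 = 1^2 * 15 = 1*15 = 15
  bit 1 = 1: r = r^2 * 15 mod 29 = 15^2 * 15 = 22*15 = 11
  bit 2 = 1: r = r^2 * 15 mod 29 = 11^2 * 15 = 5*15 = 17
  bit 3 = 1: r = r^2 * 15 mod 29 = 17^2 * 15 = 28*15 = 14
  -> B = 14
s = B^a = 14^22 mod 29  (bits of 22 = 10110)
  bit 0 = 1: r = r^2 * 14 mod 29 = 1^2 * 14 = 1*14 = 14
  bit 1 = 0: r = r^2 mod 29 = 14^2 = 22
  bit 2 = 1: r = r^2 * 14 mod 29 = 22^2 * 14 = 20*14 = 19
  bit 3 = 1: r = r^2 * 14 mod 29 = 19^2 * 14 = 13*14 = 8
  bit 4 = 0: r = r^2 mod 29 = 8^2 = 6
  -> s = B^a = 6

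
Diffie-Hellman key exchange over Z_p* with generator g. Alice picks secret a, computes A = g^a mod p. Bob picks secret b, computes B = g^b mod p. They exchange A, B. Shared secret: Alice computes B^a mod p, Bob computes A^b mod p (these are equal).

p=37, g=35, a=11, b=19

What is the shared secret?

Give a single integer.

A = 35^11 mod 37  (bits of 11 = 1011)
  bit 0 = 1: r = r^2 * 35 mod 37 = 1^2 * 35 = 1*35 = 35
  bit 1 = 0: r = r^2 mod 37 = 35^2 = 4
  bit 2 = 1: r = r^2 * 35 mod 37 = 4^2 * 35 = 16*35 = 5
  bit 3 = 1: r = r^2 * 35 mod 37 = 5^2 * 35 = 25*35 = 24
  -> A = 24
B = 35^19 mod 37  (bits of 19 = 10011)
  bit 0 = 1: r = r^2 * 35 mod 37 = 1^2 * 35 = 1*35 = 35
  bit 1 = 0: r = r^2 mod 37 = 35^2 = 4
  bit 2 = 0: r = r^2 mod 37 = 4^2 = 16
  bit 3 = 1: r = r^2 * 35 mod 37 = 16^2 * 35 = 34*35 = 6
  bit 4 = 1: r = r^2 * 35 mod 37 = 6^2 * 35 = 36*35 = 2
  -> B = 2
s = B^a = 2^11 mod 37  (bits of 11 = 1011)
  bit 0 = 1: r = r^2 * 2 mod 37 = 1^2 * 2 = 1*2 = 2
  bit 1 = 0: r = r^2 mod 37 = 2^2 = 4
  bit 2 = 1: r = r^2 * 2 mod 37 = 4^2 * 2 = 16*2 = 32
  bit 3 = 1: r = r^2 * 2 mod 37 = 32^2 * 2 = 25*2 = 13
  -> s = B^a = 13

Answer: 13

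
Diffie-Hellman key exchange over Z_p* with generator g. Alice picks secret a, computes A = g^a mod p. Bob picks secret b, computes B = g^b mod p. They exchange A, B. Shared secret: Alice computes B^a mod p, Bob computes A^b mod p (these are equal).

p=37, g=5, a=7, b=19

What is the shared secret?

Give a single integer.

Answer: 19

Derivation:
A = 5^7 mod 37  (bits of 7 = 111)
  bit 0 = 1: r = r^2 * 5 mod 37 = 1^2 * 5 = 1*5 = 5
  bit 1 = 1: r = r^2 * 5 mod 37 = 5^2 * 5 = 25*5 = 14
  bit 2 = 1: r = r^2 * 5 mod 37 = 14^2 * 5 = 11*5 = 18
  -> A = 18
B = 5^19 mod 37  (bits of 19 = 10011)
  bit 0 = 1: r = r^2 * 5 mod 37 = 1^2 * 5 = 1*5 = 5
  bit 1 = 0: r = r^2 mod 37 = 5^2 = 25
  bit 2 = 0: r = r^2 mod 37 = 25^2 = 33
  bit 3 = 1: r = r^2 * 5 mod 37 = 33^2 * 5 = 16*5 = 6
  bit 4 = 1: r = r^2 * 5 mod 37 = 6^2 * 5 = 36*5 = 32
  -> B = 32
s = B^a = 32^7 mod 37  (bits of 7 = 111)
  bit 0 = 1: r = r^2 * 32 mod 37 = 1^2 * 32 = 1*32 = 32
  bit 1 = 1: r = r^2 * 32 mod 37 = 32^2 * 32 = 25*32 = 23
  bit 2 = 1: r = r^2 * 32 mod 37 = 23^2 * 32 = 11*32 = 19
  -> s = B^a = 19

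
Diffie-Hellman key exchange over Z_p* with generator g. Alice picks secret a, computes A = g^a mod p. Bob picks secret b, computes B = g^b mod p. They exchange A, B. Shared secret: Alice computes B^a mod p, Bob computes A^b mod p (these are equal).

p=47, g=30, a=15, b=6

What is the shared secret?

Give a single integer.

A = 30^15 mod 47  (bits of 15 = 1111)
  bit 0 = 1: r = r^2 * 30 mod 47 = 1^2 * 30 = 1*30 = 30
  bit 1 = 1: r = r^2 * 30 mod 47 = 30^2 * 30 = 7*30 = 22
  bit 2 = 1: r = r^2 * 30 mod 47 = 22^2 * 30 = 14*30 = 44
  bit 3 = 1: r = r^2 * 30 mod 47 = 44^2 * 30 = 9*30 = 35
  -> A = 35
B = 30^6 mod 47  (bits of 6 = 110)
  bit 0 = 1: r = r^2 * 30 mod 47 = 1^2 * 30 = 1*30 = 30
  bit 1 = 1: r = r^2 * 30 mod 47 = 30^2 * 30 = 7*30 = 22
  bit 2 = 0: r = r^2 mod 47 = 22^2 = 14
  -> B = 14
s = B^a = 14^15 mod 47  (bits of 15 = 1111)
  bit 0 = 1: r = r^2 * 14 mod 47 = 1^2 * 14 = 1*14 = 14
  bit 1 = 1: r = r^2 * 14 mod 47 = 14^2 * 14 = 8*14 = 18
  bit 2 = 1: r = r^2 * 14 mod 47 = 18^2 * 14 = 42*14 = 24
  bit 3 = 1: r = r^2 * 14 mod 47 = 24^2 * 14 = 12*14 = 27
  -> s = B^a = 27

Answer: 27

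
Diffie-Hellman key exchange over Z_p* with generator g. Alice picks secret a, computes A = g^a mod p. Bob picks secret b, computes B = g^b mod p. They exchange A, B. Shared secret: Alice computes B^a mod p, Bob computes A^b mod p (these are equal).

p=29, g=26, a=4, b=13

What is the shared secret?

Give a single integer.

Answer: 24

Derivation:
A = 26^4 mod 29  (bits of 4 = 100)
  bit 0 = 1: r = r^2 * 26 mod 29 = 1^2 * 26 = 1*26 = 26
  bit 1 = 0: r = r^2 mod 29 = 26^2 = 9
  bit 2 = 0: r = r^2 mod 29 = 9^2 = 23
  -> A = 23
B = 26^13 mod 29  (bits of 13 = 1101)
  bit 0 = 1: r = r^2 * 26 mod 29 = 1^2 * 26 = 1*26 = 26
  bit 1 = 1: r = r^2 * 26 mod 29 = 26^2 * 26 = 9*26 = 2
  bit 2 = 0: r = r^2 mod 29 = 2^2 = 4
  bit 3 = 1: r = r^2 * 26 mod 29 = 4^2 * 26 = 16*26 = 10
  -> B = 10
s = B^a = 10^4 mod 29  (bits of 4 = 100)
  bit 0 = 1: r = r^2 * 10 mod 29 = 1^2 * 10 = 1*10 = 10
  bit 1 = 0: r = r^2 mod 29 = 10^2 = 13
  bit 2 = 0: r = r^2 mod 29 = 13^2 = 24
  -> s = B^a = 24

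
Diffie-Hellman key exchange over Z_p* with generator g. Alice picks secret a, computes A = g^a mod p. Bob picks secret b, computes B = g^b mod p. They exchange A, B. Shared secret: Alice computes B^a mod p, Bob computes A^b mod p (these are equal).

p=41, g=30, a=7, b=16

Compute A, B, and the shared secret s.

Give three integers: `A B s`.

A = 30^7 mod 41  (bits of 7 = 111)
  bit 0 = 1: r = r^2 * 30 mod 41 = 1^2 * 30 = 1*30 = 30
  bit 1 = 1: r = r^2 * 30 mod 41 = 30^2 * 30 = 39*30 = 22
  bit 2 = 1: r = r^2 * 30 mod 41 = 22^2 * 30 = 33*30 = 6
  -> A = 6
B = 30^16 mod 41  (bits of 16 = 10000)
  bit 0 = 1: r = r^2 * 30 mod 41 = 1^2 * 30 = 1*30 = 30
  bit 1 = 0: r = r^2 mod 41 = 30^2 = 39
  bit 2 = 0: r = r^2 mod 41 = 39^2 = 4
  bit 3 = 0: r = r^2 mod 41 = 4^2 = 16
  bit 4 = 0: r = r^2 mod 41 = 16^2 = 10
  -> B = 10
s = B^a = 10^7 mod 41  (bits of 7 = 111)
  bit 0 = 1: r = r^2 * 10 mod 41 = 1^2 * 10 = 1*10 = 10
  bit 1 = 1: r = r^2 * 10 mod 41 = 10^2 * 10 = 18*10 = 16
  bit 2 = 1: r = r^2 * 10 mod 41 = 16^2 * 10 = 10*10 = 18
  -> s = B^a = 18

Answer: 6 10 18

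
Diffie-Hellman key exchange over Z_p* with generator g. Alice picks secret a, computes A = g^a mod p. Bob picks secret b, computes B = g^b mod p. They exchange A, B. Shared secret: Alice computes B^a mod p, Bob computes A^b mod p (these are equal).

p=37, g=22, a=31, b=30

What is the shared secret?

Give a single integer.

Answer: 11

Derivation:
A = 22^31 mod 37  (bits of 31 = 11111)
  bit 0 = 1: r = r^2 * 22 mod 37 = 1^2 * 22 = 1*22 = 22
  bit 1 = 1: r = r^2 * 22 mod 37 = 22^2 * 22 = 3*22 = 29
  bit 2 = 1: r = r^2 * 22 mod 37 = 29^2 * 22 = 27*22 = 2
  bit 3 = 1: r = r^2 * 22 mod 37 = 2^2 * 22 = 4*22 = 14
  bit 4 = 1: r = r^2 * 22 mod 37 = 14^2 * 22 = 11*22 = 20
  -> A = 20
B = 22^30 mod 37  (bits of 30 = 11110)
  bit 0 = 1: r = r^2 * 22 mod 37 = 1^2 * 22 = 1*22 = 22
  bit 1 = 1: r = r^2 * 22 mod 37 = 22^2 * 22 = 3*22 = 29
  bit 2 = 1: r = r^2 * 22 mod 37 = 29^2 * 22 = 27*22 = 2
  bit 3 = 1: r = r^2 * 22 mod 37 = 2^2 * 22 = 4*22 = 14
  bit 4 = 0: r = r^2 mod 37 = 14^2 = 11
  -> B = 11
s = B^a = 11^31 mod 37  (bits of 31 = 11111)
  bit 0 = 1: r = r^2 * 11 mod 37 = 1^2 * 11 = 1*11 = 11
  bit 1 = 1: r = r^2 * 11 mod 37 = 11^2 * 11 = 10*11 = 36
  bit 2 = 1: r = r^2 * 11 mod 37 = 36^2 * 11 = 1*11 = 11
  bit 3 = 1: r = r^2 * 11 mod 37 = 11^2 * 11 = 10*11 = 36
  bit 4 = 1: r = r^2 * 11 mod 37 = 36^2 * 11 = 1*11 = 11
  -> s = B^a = 11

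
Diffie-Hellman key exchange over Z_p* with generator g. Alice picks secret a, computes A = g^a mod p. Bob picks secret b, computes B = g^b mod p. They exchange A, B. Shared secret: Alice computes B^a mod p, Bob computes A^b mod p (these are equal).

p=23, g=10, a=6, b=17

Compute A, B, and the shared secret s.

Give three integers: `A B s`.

A = 10^6 mod 23  (bits of 6 = 110)
  bit 0 = 1: r = r^2 * 10 mod 23 = 1^2 * 10 = 1*10 = 10
  bit 1 = 1: r = r^2 * 10 mod 23 = 10^2 * 10 = 8*10 = 11
  bit 2 = 0: r = r^2 mod 23 = 11^2 = 6
  -> A = 6
B = 10^17 mod 23  (bits of 17 = 10001)
  bit 0 = 1: r = r^2 * 10 mod 23 = 1^2 * 10 = 1*10 = 10
  bit 1 = 0: r = r^2 mod 23 = 10^2 = 8
  bit 2 = 0: r = r^2 mod 23 = 8^2 = 18
  bit 3 = 0: r = r^2 mod 23 = 18^2 = 2
  bit 4 = 1: r = r^2 * 10 mod 23 = 2^2 * 10 = 4*10 = 17
  -> B = 17
s = B^a = 17^6 mod 23  (bits of 6 = 110)
  bit 0 = 1: r = r^2 * 17 mod 23 = 1^2 * 17 = 1*17 = 17
  bit 1 = 1: r = r^2 * 17 mod 23 = 17^2 * 17 = 13*17 = 14
  bit 2 = 0: r = r^2 mod 23 = 14^2 = 12
  -> s = B^a = 12

Answer: 6 17 12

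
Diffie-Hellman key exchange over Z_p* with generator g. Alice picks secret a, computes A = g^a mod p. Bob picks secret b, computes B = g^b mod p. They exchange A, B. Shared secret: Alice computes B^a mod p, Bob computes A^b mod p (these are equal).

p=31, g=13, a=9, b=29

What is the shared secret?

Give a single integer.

Answer: 15

Derivation:
A = 13^9 mod 31  (bits of 9 = 1001)
  bit 0 = 1: r = r^2 * 13 mod 31 = 1^2 * 13 = 1*13 = 13
  bit 1 = 0: r = r^2 mod 31 = 13^2 = 14
  bit 2 = 0: r = r^2 mod 31 = 14^2 = 10
  bit 3 = 1: r = r^2 * 13 mod 31 = 10^2 * 13 = 7*13 = 29
  -> A = 29
B = 13^29 mod 31  (bits of 29 = 11101)
  bit 0 = 1: r = r^2 * 13 mod 31 = 1^2 * 13 = 1*13 = 13
  bit 1 = 1: r = r^2 * 13 mod 31 = 13^2 * 13 = 14*13 = 27
  bit 2 = 1: r = r^2 * 13 mod 31 = 27^2 * 13 = 16*13 = 22
  bit 3 = 0: r = r^2 mod 31 = 22^2 = 19
  bit 4 = 1: r = r^2 * 13 mod 31 = 19^2 * 13 = 20*13 = 12
  -> B = 12
s = B^a = 12^9 mod 31  (bits of 9 = 1001)
  bit 0 = 1: r = r^2 * 12 mod 31 = 1^2 * 12 = 1*12 = 12
  bit 1 = 0: r = r^2 mod 31 = 12^2 = 20
  bit 2 = 0: r = r^2 mod 31 = 20^2 = 28
  bit 3 = 1: r = r^2 * 12 mod 31 = 28^2 * 12 = 9*12 = 15
  -> s = B^a = 15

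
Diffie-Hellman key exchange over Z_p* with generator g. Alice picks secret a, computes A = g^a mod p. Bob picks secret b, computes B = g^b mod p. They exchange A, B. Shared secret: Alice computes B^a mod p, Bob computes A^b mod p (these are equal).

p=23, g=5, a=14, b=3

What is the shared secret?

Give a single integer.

Answer: 12

Derivation:
A = 5^14 mod 23  (bits of 14 = 1110)
  bit 0 = 1: r = r^2 * 5 mod 23 = 1^2 * 5 = 1*5 = 5
  bit 1 = 1: r = r^2 * 5 mod 23 = 5^2 * 5 = 2*5 = 10
  bit 2 = 1: r = r^2 * 5 mod 23 = 10^2 * 5 = 8*5 = 17
  bit 3 = 0: r = r^2 mod 23 = 17^2 = 13
  -> A = 13
B = 5^3 mod 23  (bits of 3 = 11)
  bit 0 = 1: r = r^2 * 5 mod 23 = 1^2 * 5 = 1*5 = 5
  bit 1 = 1: r = r^2 * 5 mod 23 = 5^2 * 5 = 2*5 = 10
  -> B = 10
s = B^a = 10^14 mod 23  (bits of 14 = 1110)
  bit 0 = 1: r = r^2 * 10 mod 23 = 1^2 * 10 = 1*10 = 10
  bit 1 = 1: r = r^2 * 10 mod 23 = 10^2 * 10 = 8*10 = 11
  bit 2 = 1: r = r^2 * 10 mod 23 = 11^2 * 10 = 6*10 = 14
  bit 3 = 0: r = r^2 mod 23 = 14^2 = 12
  -> s = B^a = 12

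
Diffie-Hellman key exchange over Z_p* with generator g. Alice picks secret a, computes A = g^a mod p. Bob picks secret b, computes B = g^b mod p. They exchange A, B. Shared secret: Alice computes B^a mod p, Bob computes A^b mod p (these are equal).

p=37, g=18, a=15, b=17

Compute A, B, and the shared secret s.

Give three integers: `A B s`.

A = 18^15 mod 37  (bits of 15 = 1111)
  bit 0 = 1: r = r^2 * 18 mod 37 = 1^2 * 18 = 1*18 = 18
  bit 1 = 1: r = r^2 * 18 mod 37 = 18^2 * 18 = 28*18 = 23
  bit 2 = 1: r = r^2 * 18 mod 37 = 23^2 * 18 = 11*18 = 13
  bit 3 = 1: r = r^2 * 18 mod 37 = 13^2 * 18 = 21*18 = 8
  -> A = 8
B = 18^17 mod 37  (bits of 17 = 10001)
  bit 0 = 1: r = r^2 * 18 mod 37 = 1^2 * 18 = 1*18 = 18
  bit 1 = 0: r = r^2 mod 37 = 18^2 = 28
  bit 2 = 0: r = r^2 mod 37 = 28^2 = 7
  bit 3 = 0: r = r^2 mod 37 = 7^2 = 12
  bit 4 = 1: r = r^2 * 18 mod 37 = 12^2 * 18 = 33*18 = 2
  -> B = 2
s = B^a = 2^15 mod 37  (bits of 15 = 1111)
  bit 0 = 1: r = r^2 * 2 mod 37 = 1^2 * 2 = 1*2 = 2
  bit 1 = 1: r = r^2 * 2 mod 37 = 2^2 * 2 = 4*2 = 8
  bit 2 = 1: r = r^2 * 2 mod 37 = 8^2 * 2 = 27*2 = 17
  bit 3 = 1: r = r^2 * 2 mod 37 = 17^2 * 2 = 30*2 = 23
  -> s = B^a = 23

Answer: 8 2 23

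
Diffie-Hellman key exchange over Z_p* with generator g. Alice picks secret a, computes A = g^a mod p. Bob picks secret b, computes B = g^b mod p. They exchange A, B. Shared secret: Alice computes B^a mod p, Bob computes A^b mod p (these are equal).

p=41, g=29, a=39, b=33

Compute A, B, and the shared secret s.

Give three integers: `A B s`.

A = 29^39 mod 41  (bits of 39 = 100111)
  bit 0 = 1: r = r^2 * 29 mod 41 = 1^2 * 29 = 1*29 = 29
  bit 1 = 0: r = r^2 mod 41 = 29^2 = 21
  bit 2 = 0: r = r^2 mod 41 = 21^2 = 31
  bit 3 = 1: r = r^2 * 29 mod 41 = 31^2 * 29 = 18*29 = 30
  bit 4 = 1: r = r^2 * 29 mod 41 = 30^2 * 29 = 39*29 = 24
  bit 5 = 1: r = r^2 * 29 mod 41 = 24^2 * 29 = 2*29 = 17
  -> A = 17
B = 29^33 mod 41  (bits of 33 = 100001)
  bit 0 = 1: r = r^2 * 29 mod 41 = 1^2 * 29 = 1*29 = 29
  bit 1 = 0: r = r^2 mod 41 = 29^2 = 21
  bit 2 = 0: r = r^2 mod 41 = 21^2 = 31
  bit 3 = 0: r = r^2 mod 41 = 31^2 = 18
  bit 4 = 0: r = r^2 mod 41 = 18^2 = 37
  bit 5 = 1: r = r^2 * 29 mod 41 = 37^2 * 29 = 16*29 = 13
  -> B = 13
s = B^a = 13^39 mod 41  (bits of 39 = 100111)
  bit 0 = 1: r = r^2 * 13 mod 41 = 1^2 * 13 = 1*13 = 13
  bit 1 = 0: r = r^2 mod 41 = 13^2 = 5
  bit 2 = 0: r = r^2 mod 41 = 5^2 = 25
  bit 3 = 1: r = r^2 * 13 mod 41 = 25^2 * 13 = 10*13 = 7
  bit 4 = 1: r = r^2 * 13 mod 41 = 7^2 * 13 = 8*13 = 22
  bit 5 = 1: r = r^2 * 13 mod 41 = 22^2 * 13 = 33*13 = 19
  -> s = B^a = 19

Answer: 17 13 19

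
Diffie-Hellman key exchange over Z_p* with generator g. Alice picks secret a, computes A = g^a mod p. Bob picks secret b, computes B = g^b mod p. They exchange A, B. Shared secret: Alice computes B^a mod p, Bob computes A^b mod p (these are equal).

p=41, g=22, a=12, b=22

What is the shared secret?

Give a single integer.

A = 22^12 mod 41  (bits of 12 = 1100)
  bit 0 = 1: r = r^2 * 22 mod 41 = 1^2 * 22 = 1*22 = 22
  bit 1 = 1: r = r^2 * 22 mod 41 = 22^2 * 22 = 33*22 = 29
  bit 2 = 0: r = r^2 mod 41 = 29^2 = 21
  bit 3 = 0: r = r^2 mod 41 = 21^2 = 31
  -> A = 31
B = 22^22 mod 41  (bits of 22 = 10110)
  bit 0 = 1: r = r^2 * 22 mod 41 = 1^2 * 22 = 1*22 = 22
  bit 1 = 0: r = r^2 mod 41 = 22^2 = 33
  bit 2 = 1: r = r^2 * 22 mod 41 = 33^2 * 22 = 23*22 = 14
  bit 3 = 1: r = r^2 * 22 mod 41 = 14^2 * 22 = 32*22 = 7
  bit 4 = 0: r = r^2 mod 41 = 7^2 = 8
  -> B = 8
s = B^a = 8^12 mod 41  (bits of 12 = 1100)
  bit 0 = 1: r = r^2 * 8 mod 41 = 1^2 * 8 = 1*8 = 8
  bit 1 = 1: r = r^2 * 8 mod 41 = 8^2 * 8 = 23*8 = 20
  bit 2 = 0: r = r^2 mod 41 = 20^2 = 31
  bit 3 = 0: r = r^2 mod 41 = 31^2 = 18
  -> s = B^a = 18

Answer: 18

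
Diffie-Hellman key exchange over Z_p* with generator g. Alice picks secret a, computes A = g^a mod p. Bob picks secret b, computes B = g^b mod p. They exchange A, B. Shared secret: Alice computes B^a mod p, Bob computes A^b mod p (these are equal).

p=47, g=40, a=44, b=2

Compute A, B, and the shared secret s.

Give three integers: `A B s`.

A = 40^44 mod 47  (bits of 44 = 101100)
  bit 0 = 1: r = r^2 * 40 mod 47 = 1^2 * 40 = 1*40 = 40
  bit 1 = 0: r = r^2 mod 47 = 40^2 = 2
  bit 2 = 1: r = r^2 * 40 mod 47 = 2^2 * 40 = 4*40 = 19
  bit 3 = 1: r = r^2 * 40 mod 47 = 19^2 * 40 = 32*40 = 11
  bit 4 = 0: r = r^2 mod 47 = 11^2 = 27
  bit 5 = 0: r = r^2 mod 47 = 27^2 = 24
  -> A = 24
B = 40^2 mod 47  (bits of 2 = 10)
  bit 0 = 1: r = r^2 * 40 mod 47 = 1^2 * 40 = 1*40 = 40
  bit 1 = 0: r = r^2 mod 47 = 40^2 = 2
  -> B = 2
s = B^a = 2^44 mod 47  (bits of 44 = 101100)
  bit 0 = 1: r = r^2 * 2 mod 47 = 1^2 * 2 = 1*2 = 2
  bit 1 = 0: r = r^2 mod 47 = 2^2 = 4
  bit 2 = 1: r = r^2 * 2 mod 47 = 4^2 * 2 = 16*2 = 32
  bit 3 = 1: r = r^2 * 2 mod 47 = 32^2 * 2 = 37*2 = 27
  bit 4 = 0: r = r^2 mod 47 = 27^2 = 24
  bit 5 = 0: r = r^2 mod 47 = 24^2 = 12
  -> s = B^a = 12

Answer: 24 2 12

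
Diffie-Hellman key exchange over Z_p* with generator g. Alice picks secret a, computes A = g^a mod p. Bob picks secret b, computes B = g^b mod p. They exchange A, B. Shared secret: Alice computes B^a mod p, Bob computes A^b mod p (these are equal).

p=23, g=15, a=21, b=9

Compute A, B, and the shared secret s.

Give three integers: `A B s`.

Answer: 20 14 5

Derivation:
A = 15^21 mod 23  (bits of 21 = 10101)
  bit 0 = 1: r = r^2 * 15 mod 23 = 1^2 * 15 = 1*15 = 15
  bit 1 = 0: r = r^2 mod 23 = 15^2 = 18
  bit 2 = 1: r = r^2 * 15 mod 23 = 18^2 * 15 = 2*15 = 7
  bit 3 = 0: r = r^2 mod 23 = 7^2 = 3
  bit 4 = 1: r = r^2 * 15 mod 23 = 3^2 * 15 = 9*15 = 20
  -> A = 20
B = 15^9 mod 23  (bits of 9 = 1001)
  bit 0 = 1: r = r^2 * 15 mod 23 = 1^2 * 15 = 1*15 = 15
  bit 1 = 0: r = r^2 mod 23 = 15^2 = 18
  bit 2 = 0: r = r^2 mod 23 = 18^2 = 2
  bit 3 = 1: r = r^2 * 15 mod 23 = 2^2 * 15 = 4*15 = 14
  -> B = 14
s = B^a = 14^21 mod 23  (bits of 21 = 10101)
  bit 0 = 1: r = r^2 * 14 mod 23 = 1^2 * 14 = 1*14 = 14
  bit 1 = 0: r = r^2 mod 23 = 14^2 = 12
  bit 2 = 1: r = r^2 * 14 mod 23 = 12^2 * 14 = 6*14 = 15
  bit 3 = 0: r = r^2 mod 23 = 15^2 = 18
  bit 4 = 1: r = r^2 * 14 mod 23 = 18^2 * 14 = 2*14 = 5
  -> s = B^a = 5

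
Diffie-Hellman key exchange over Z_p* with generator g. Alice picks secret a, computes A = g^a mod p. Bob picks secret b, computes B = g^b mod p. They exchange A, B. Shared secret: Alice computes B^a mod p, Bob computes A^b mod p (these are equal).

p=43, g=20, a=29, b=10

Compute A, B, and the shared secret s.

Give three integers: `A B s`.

A = 20^29 mod 43  (bits of 29 = 11101)
  bit 0 = 1: r = r^2 * 20 mod 43 = 1^2 * 20 = 1*20 = 20
  bit 1 = 1: r = r^2 * 20 mod 43 = 20^2 * 20 = 13*20 = 2
  bit 2 = 1: r = r^2 * 20 mod 43 = 2^2 * 20 = 4*20 = 37
  bit 3 = 0: r = r^2 mod 43 = 37^2 = 36
  bit 4 = 1: r = r^2 * 20 mod 43 = 36^2 * 20 = 6*20 = 34
  -> A = 34
B = 20^10 mod 43  (bits of 10 = 1010)
  bit 0 = 1: r = r^2 * 20 mod 43 = 1^2 * 20 = 1*20 = 20
  bit 1 = 0: r = r^2 mod 43 = 20^2 = 13
  bit 2 = 1: r = r^2 * 20 mod 43 = 13^2 * 20 = 40*20 = 26
  bit 3 = 0: r = r^2 mod 43 = 26^2 = 31
  -> B = 31
s = B^a = 31^29 mod 43  (bits of 29 = 11101)
  bit 0 = 1: r = r^2 * 31 mod 43 = 1^2 * 31 = 1*31 = 31
  bit 1 = 1: r = r^2 * 31 mod 43 = 31^2 * 31 = 15*31 = 35
  bit 2 = 1: r = r^2 * 31 mod 43 = 35^2 * 31 = 21*31 = 6
  bit 3 = 0: r = r^2 mod 43 = 6^2 = 36
  bit 4 = 1: r = r^2 * 31 mod 43 = 36^2 * 31 = 6*31 = 14
  -> s = B^a = 14

Answer: 34 31 14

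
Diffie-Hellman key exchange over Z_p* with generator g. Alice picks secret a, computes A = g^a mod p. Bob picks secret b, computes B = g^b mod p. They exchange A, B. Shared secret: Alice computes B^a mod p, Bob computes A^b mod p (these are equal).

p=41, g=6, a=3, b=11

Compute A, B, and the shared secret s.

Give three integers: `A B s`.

Answer: 11 28 17

Derivation:
A = 6^3 mod 41  (bits of 3 = 11)
  bit 0 = 1: r = r^2 * 6 mod 41 = 1^2 * 6 = 1*6 = 6
  bit 1 = 1: r = r^2 * 6 mod 41 = 6^2 * 6 = 36*6 = 11
  -> A = 11
B = 6^11 mod 41  (bits of 11 = 1011)
  bit 0 = 1: r = r^2 * 6 mod 41 = 1^2 * 6 = 1*6 = 6
  bit 1 = 0: r = r^2 mod 41 = 6^2 = 36
  bit 2 = 1: r = r^2 * 6 mod 41 = 36^2 * 6 = 25*6 = 27
  bit 3 = 1: r = r^2 * 6 mod 41 = 27^2 * 6 = 32*6 = 28
  -> B = 28
s = B^a = 28^3 mod 41  (bits of 3 = 11)
  bit 0 = 1: r = r^2 * 28 mod 41 = 1^2 * 28 = 1*28 = 28
  bit 1 = 1: r = r^2 * 28 mod 41 = 28^2 * 28 = 5*28 = 17
  -> s = B^a = 17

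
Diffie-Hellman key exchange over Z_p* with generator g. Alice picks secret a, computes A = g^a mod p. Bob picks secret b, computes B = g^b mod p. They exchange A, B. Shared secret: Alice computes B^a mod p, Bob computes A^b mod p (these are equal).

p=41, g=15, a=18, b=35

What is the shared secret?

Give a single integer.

A = 15^18 mod 41  (bits of 18 = 10010)
  bit 0 = 1: r = r^2 * 15 mod 41 = 1^2 * 15 = 1*15 = 15
  bit 1 = 0: r = r^2 mod 41 = 15^2 = 20
  bit 2 = 0: r = r^2 mod 41 = 20^2 = 31
  bit 3 = 1: r = r^2 * 15 mod 41 = 31^2 * 15 = 18*15 = 24
  bit 4 = 0: r = r^2 mod 41 = 24^2 = 2
  -> A = 2
B = 15^35 mod 41  (bits of 35 = 100011)
  bit 0 = 1: r = r^2 * 15 mod 41 = 1^2 * 15 = 1*15 = 15
  bit 1 = 0: r = r^2 mod 41 = 15^2 = 20
  bit 2 = 0: r = r^2 mod 41 = 20^2 = 31
  bit 3 = 0: r = r^2 mod 41 = 31^2 = 18
  bit 4 = 1: r = r^2 * 15 mod 41 = 18^2 * 15 = 37*15 = 22
  bit 5 = 1: r = r^2 * 15 mod 41 = 22^2 * 15 = 33*15 = 3
  -> B = 3
s = B^a = 3^18 mod 41  (bits of 18 = 10010)
  bit 0 = 1: r = r^2 * 3 mod 41 = 1^2 * 3 = 1*3 = 3
  bit 1 = 0: r = r^2 mod 41 = 3^2 = 9
  bit 2 = 0: r = r^2 mod 41 = 9^2 = 40
  bit 3 = 1: r = r^2 * 3 mod 41 = 40^2 * 3 = 1*3 = 3
  bit 4 = 0: r = r^2 mod 41 = 3^2 = 9
  -> s = B^a = 9

Answer: 9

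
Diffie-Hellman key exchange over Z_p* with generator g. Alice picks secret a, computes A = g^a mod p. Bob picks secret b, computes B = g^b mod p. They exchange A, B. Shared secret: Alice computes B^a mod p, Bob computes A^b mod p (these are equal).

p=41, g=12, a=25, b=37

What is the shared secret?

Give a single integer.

Answer: 3

Derivation:
A = 12^25 mod 41  (bits of 25 = 11001)
  bit 0 = 1: r = r^2 * 12 mod 41 = 1^2 * 12 = 1*12 = 12
  bit 1 = 1: r = r^2 * 12 mod 41 = 12^2 * 12 = 21*12 = 6
  bit 2 = 0: r = r^2 mod 41 = 6^2 = 36
  bit 3 = 0: r = r^2 mod 41 = 36^2 = 25
  bit 4 = 1: r = r^2 * 12 mod 41 = 25^2 * 12 = 10*12 = 38
  -> A = 38
B = 12^37 mod 41  (bits of 37 = 100101)
  bit 0 = 1: r = r^2 * 12 mod 41 = 1^2 * 12 = 1*12 = 12
  bit 1 = 0: r = r^2 mod 41 = 12^2 = 21
  bit 2 = 0: r = r^2 mod 41 = 21^2 = 31
  bit 3 = 1: r = r^2 * 12 mod 41 = 31^2 * 12 = 18*12 = 11
  bit 4 = 0: r = r^2 mod 41 = 11^2 = 39
  bit 5 = 1: r = r^2 * 12 mod 41 = 39^2 * 12 = 4*12 = 7
  -> B = 7
s = B^a = 7^25 mod 41  (bits of 25 = 11001)
  bit 0 = 1: r = r^2 * 7 mod 41 = 1^2 * 7 = 1*7 = 7
  bit 1 = 1: r = r^2 * 7 mod 41 = 7^2 * 7 = 8*7 = 15
  bit 2 = 0: r = r^2 mod 41 = 15^2 = 20
  bit 3 = 0: r = r^2 mod 41 = 20^2 = 31
  bit 4 = 1: r = r^2 * 7 mod 41 = 31^2 * 7 = 18*7 = 3
  -> s = B^a = 3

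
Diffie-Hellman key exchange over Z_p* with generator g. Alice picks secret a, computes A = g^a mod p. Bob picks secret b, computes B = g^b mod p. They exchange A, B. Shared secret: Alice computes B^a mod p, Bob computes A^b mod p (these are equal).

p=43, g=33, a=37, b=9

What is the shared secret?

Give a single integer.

Answer: 39

Derivation:
A = 33^37 mod 43  (bits of 37 = 100101)
  bit 0 = 1: r = r^2 * 33 mod 43 = 1^2 * 33 = 1*33 = 33
  bit 1 = 0: r = r^2 mod 43 = 33^2 = 14
  bit 2 = 0: r = r^2 mod 43 = 14^2 = 24
  bit 3 = 1: r = r^2 * 33 mod 43 = 24^2 * 33 = 17*33 = 2
  bit 4 = 0: r = r^2 mod 43 = 2^2 = 4
  bit 5 = 1: r = r^2 * 33 mod 43 = 4^2 * 33 = 16*33 = 12
  -> A = 12
B = 33^9 mod 43  (bits of 9 = 1001)
  bit 0 = 1: r = r^2 * 33 mod 43 = 1^2 * 33 = 1*33 = 33
  bit 1 = 0: r = r^2 mod 43 = 33^2 = 14
  bit 2 = 0: r = r^2 mod 43 = 14^2 = 24
  bit 3 = 1: r = r^2 * 33 mod 43 = 24^2 * 33 = 17*33 = 2
  -> B = 2
s = B^a = 2^37 mod 43  (bits of 37 = 100101)
  bit 0 = 1: r = r^2 * 2 mod 43 = 1^2 * 2 = 1*2 = 2
  bit 1 = 0: r = r^2 mod 43 = 2^2 = 4
  bit 2 = 0: r = r^2 mod 43 = 4^2 = 16
  bit 3 = 1: r = r^2 * 2 mod 43 = 16^2 * 2 = 41*2 = 39
  bit 4 = 0: r = r^2 mod 43 = 39^2 = 16
  bit 5 = 1: r = r^2 * 2 mod 43 = 16^2 * 2 = 41*2 = 39
  -> s = B^a = 39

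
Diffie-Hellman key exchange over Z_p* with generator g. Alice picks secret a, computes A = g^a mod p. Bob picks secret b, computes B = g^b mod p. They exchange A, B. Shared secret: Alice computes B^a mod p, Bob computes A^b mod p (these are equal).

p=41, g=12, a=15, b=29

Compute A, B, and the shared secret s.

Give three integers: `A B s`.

Answer: 27 30 14

Derivation:
A = 12^15 mod 41  (bits of 15 = 1111)
  bit 0 = 1: r = r^2 * 12 mod 41 = 1^2 * 12 = 1*12 = 12
  bit 1 = 1: r = r^2 * 12 mod 41 = 12^2 * 12 = 21*12 = 6
  bit 2 = 1: r = r^2 * 12 mod 41 = 6^2 * 12 = 36*12 = 22
  bit 3 = 1: r = r^2 * 12 mod 41 = 22^2 * 12 = 33*12 = 27
  -> A = 27
B = 12^29 mod 41  (bits of 29 = 11101)
  bit 0 = 1: r = r^2 * 12 mod 41 = 1^2 * 12 = 1*12 = 12
  bit 1 = 1: r = r^2 * 12 mod 41 = 12^2 * 12 = 21*12 = 6
  bit 2 = 1: r = r^2 * 12 mod 41 = 6^2 * 12 = 36*12 = 22
  bit 3 = 0: r = r^2 mod 41 = 22^2 = 33
  bit 4 = 1: r = r^2 * 12 mod 41 = 33^2 * 12 = 23*12 = 30
  -> B = 30
s = B^a = 30^15 mod 41  (bits of 15 = 1111)
  bit 0 = 1: r = r^2 * 30 mod 41 = 1^2 * 30 = 1*30 = 30
  bit 1 = 1: r = r^2 * 30 mod 41 = 30^2 * 30 = 39*30 = 22
  bit 2 = 1: r = r^2 * 30 mod 41 = 22^2 * 30 = 33*30 = 6
  bit 3 = 1: r = r^2 * 30 mod 41 = 6^2 * 30 = 36*30 = 14
  -> s = B^a = 14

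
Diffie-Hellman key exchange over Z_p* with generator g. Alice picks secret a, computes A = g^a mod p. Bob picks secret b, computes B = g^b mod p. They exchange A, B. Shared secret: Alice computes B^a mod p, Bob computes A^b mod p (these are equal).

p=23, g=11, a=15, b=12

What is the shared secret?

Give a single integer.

A = 11^15 mod 23  (bits of 15 = 1111)
  bit 0 = 1: r = r^2 * 11 mod 23 = 1^2 * 11 = 1*11 = 11
  bit 1 = 1: r = r^2 * 11 mod 23 = 11^2 * 11 = 6*11 = 20
  bit 2 = 1: r = r^2 * 11 mod 23 = 20^2 * 11 = 9*11 = 7
  bit 3 = 1: r = r^2 * 11 mod 23 = 7^2 * 11 = 3*11 = 10
  -> A = 10
B = 11^12 mod 23  (bits of 12 = 1100)
  bit 0 = 1: r = r^2 * 11 mod 23 = 1^2 * 11 = 1*11 = 11
  bit 1 = 1: r = r^2 * 11 mod 23 = 11^2 * 11 = 6*11 = 20
  bit 2 = 0: r = r^2 mod 23 = 20^2 = 9
  bit 3 = 0: r = r^2 mod 23 = 9^2 = 12
  -> B = 12
s = B^a = 12^15 mod 23  (bits of 15 = 1111)
  bit 0 = 1: r = r^2 * 12 mod 23 = 1^2 * 12 = 1*12 = 12
  bit 1 = 1: r = r^2 * 12 mod 23 = 12^2 * 12 = 6*12 = 3
  bit 2 = 1: r = r^2 * 12 mod 23 = 3^2 * 12 = 9*12 = 16
  bit 3 = 1: r = r^2 * 12 mod 23 = 16^2 * 12 = 3*12 = 13
  -> s = B^a = 13

Answer: 13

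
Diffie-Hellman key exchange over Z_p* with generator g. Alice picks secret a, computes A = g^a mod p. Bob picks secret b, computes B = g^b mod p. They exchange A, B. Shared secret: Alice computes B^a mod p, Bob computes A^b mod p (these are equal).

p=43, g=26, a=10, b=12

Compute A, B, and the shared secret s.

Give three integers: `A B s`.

Answer: 9 21 16

Derivation:
A = 26^10 mod 43  (bits of 10 = 1010)
  bit 0 = 1: r = r^2 * 26 mod 43 = 1^2 * 26 = 1*26 = 26
  bit 1 = 0: r = r^2 mod 43 = 26^2 = 31
  bit 2 = 1: r = r^2 * 26 mod 43 = 31^2 * 26 = 15*26 = 3
  bit 3 = 0: r = r^2 mod 43 = 3^2 = 9
  -> A = 9
B = 26^12 mod 43  (bits of 12 = 1100)
  bit 0 = 1: r = r^2 * 26 mod 43 = 1^2 * 26 = 1*26 = 26
  bit 1 = 1: r = r^2 * 26 mod 43 = 26^2 * 26 = 31*26 = 32
  bit 2 = 0: r = r^2 mod 43 = 32^2 = 35
  bit 3 = 0: r = r^2 mod 43 = 35^2 = 21
  -> B = 21
s = B^a = 21^10 mod 43  (bits of 10 = 1010)
  bit 0 = 1: r = r^2 * 21 mod 43 = 1^2 * 21 = 1*21 = 21
  bit 1 = 0: r = r^2 mod 43 = 21^2 = 11
  bit 2 = 1: r = r^2 * 21 mod 43 = 11^2 * 21 = 35*21 = 4
  bit 3 = 0: r = r^2 mod 43 = 4^2 = 16
  -> s = B^a = 16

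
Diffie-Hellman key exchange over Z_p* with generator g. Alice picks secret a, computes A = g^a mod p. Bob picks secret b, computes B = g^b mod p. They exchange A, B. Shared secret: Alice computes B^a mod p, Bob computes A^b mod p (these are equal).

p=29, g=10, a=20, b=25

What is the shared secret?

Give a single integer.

Answer: 23

Derivation:
A = 10^20 mod 29  (bits of 20 = 10100)
  bit 0 = 1: r = r^2 * 10 mod 29 = 1^2 * 10 = 1*10 = 10
  bit 1 = 0: r = r^2 mod 29 = 10^2 = 13
  bit 2 = 1: r = r^2 * 10 mod 29 = 13^2 * 10 = 24*10 = 8
  bit 3 = 0: r = r^2 mod 29 = 8^2 = 6
  bit 4 = 0: r = r^2 mod 29 = 6^2 = 7
  -> A = 7
B = 10^25 mod 29  (bits of 25 = 11001)
  bit 0 = 1: r = r^2 * 10 mod 29 = 1^2 * 10 = 1*10 = 10
  bit 1 = 1: r = r^2 * 10 mod 29 = 10^2 * 10 = 13*10 = 14
  bit 2 = 0: r = r^2 mod 29 = 14^2 = 22
  bit 3 = 0: r = r^2 mod 29 = 22^2 = 20
  bit 4 = 1: r = r^2 * 10 mod 29 = 20^2 * 10 = 23*10 = 27
  -> B = 27
s = B^a = 27^20 mod 29  (bits of 20 = 10100)
  bit 0 = 1: r = r^2 * 27 mod 29 = 1^2 * 27 = 1*27 = 27
  bit 1 = 0: r = r^2 mod 29 = 27^2 = 4
  bit 2 = 1: r = r^2 * 27 mod 29 = 4^2 * 27 = 16*27 = 26
  bit 3 = 0: r = r^2 mod 29 = 26^2 = 9
  bit 4 = 0: r = r^2 mod 29 = 9^2 = 23
  -> s = B^a = 23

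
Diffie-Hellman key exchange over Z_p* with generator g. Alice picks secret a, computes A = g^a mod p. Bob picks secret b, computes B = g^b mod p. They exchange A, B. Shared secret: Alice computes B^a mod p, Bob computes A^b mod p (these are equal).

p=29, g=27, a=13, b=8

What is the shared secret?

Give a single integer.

A = 27^13 mod 29  (bits of 13 = 1101)
  bit 0 = 1: r = r^2 * 27 mod 29 = 1^2 * 27 = 1*27 = 27
  bit 1 = 1: r = r^2 * 27 mod 29 = 27^2 * 27 = 4*27 = 21
  bit 2 = 0: r = r^2 mod 29 = 21^2 = 6
  bit 3 = 1: r = r^2 * 27 mod 29 = 6^2 * 27 = 7*27 = 15
  -> A = 15
B = 27^8 mod 29  (bits of 8 = 1000)
  bit 0 = 1: r = r^2 * 27 mod 29 = 1^2 * 27 = 1*27 = 27
  bit 1 = 0: r = r^2 mod 29 = 27^2 = 4
  bit 2 = 0: r = r^2 mod 29 = 4^2 = 16
  bit 3 = 0: r = r^2 mod 29 = 16^2 = 24
  -> B = 24
s = B^a = 24^13 mod 29  (bits of 13 = 1101)
  bit 0 = 1: r = r^2 * 24 mod 29 = 1^2 * 24 = 1*24 = 24
  bit 1 = 1: r = r^2 * 24 mod 29 = 24^2 * 24 = 25*24 = 20
  bit 2 = 0: r = r^2 mod 29 = 20^2 = 23
  bit 3 = 1: r = r^2 * 24 mod 29 = 23^2 * 24 = 7*24 = 23
  -> s = B^a = 23

Answer: 23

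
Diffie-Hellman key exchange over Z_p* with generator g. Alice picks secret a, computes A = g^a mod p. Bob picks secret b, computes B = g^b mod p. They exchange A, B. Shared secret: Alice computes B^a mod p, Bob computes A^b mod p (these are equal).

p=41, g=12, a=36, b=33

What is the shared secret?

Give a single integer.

A = 12^36 mod 41  (bits of 36 = 100100)
  bit 0 = 1: r = r^2 * 12 mod 41 = 1^2 * 12 = 1*12 = 12
  bit 1 = 0: r = r^2 mod 41 = 12^2 = 21
  bit 2 = 0: r = r^2 mod 41 = 21^2 = 31
  bit 3 = 1: r = r^2 * 12 mod 41 = 31^2 * 12 = 18*12 = 11
  bit 4 = 0: r = r^2 mod 41 = 11^2 = 39
  bit 5 = 0: r = r^2 mod 41 = 39^2 = 4
  -> A = 4
B = 12^33 mod 41  (bits of 33 = 100001)
  bit 0 = 1: r = r^2 * 12 mod 41 = 1^2 * 12 = 1*12 = 12
  bit 1 = 0: r = r^2 mod 41 = 12^2 = 21
  bit 2 = 0: r = r^2 mod 41 = 21^2 = 31
  bit 3 = 0: r = r^2 mod 41 = 31^2 = 18
  bit 4 = 0: r = r^2 mod 41 = 18^2 = 37
  bit 5 = 1: r = r^2 * 12 mod 41 = 37^2 * 12 = 16*12 = 28
  -> B = 28
s = B^a = 28^36 mod 41  (bits of 36 = 100100)
  bit 0 = 1: r = r^2 * 28 mod 41 = 1^2 * 28 = 1*28 = 28
  bit 1 = 0: r = r^2 mod 41 = 28^2 = 5
  bit 2 = 0: r = r^2 mod 41 = 5^2 = 25
  bit 3 = 1: r = r^2 * 28 mod 41 = 25^2 * 28 = 10*28 = 34
  bit 4 = 0: r = r^2 mod 41 = 34^2 = 8
  bit 5 = 0: r = r^2 mod 41 = 8^2 = 23
  -> s = B^a = 23

Answer: 23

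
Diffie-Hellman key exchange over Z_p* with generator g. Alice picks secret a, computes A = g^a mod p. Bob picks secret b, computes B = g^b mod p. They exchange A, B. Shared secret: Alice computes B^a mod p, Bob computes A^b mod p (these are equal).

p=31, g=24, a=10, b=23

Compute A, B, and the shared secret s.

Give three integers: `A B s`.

A = 24^10 mod 31  (bits of 10 = 1010)
  bit 0 = 1: r = r^2 * 24 mod 31 = 1^2 * 24 = 1*24 = 24
  bit 1 = 0: r = r^2 mod 31 = 24^2 = 18
  bit 2 = 1: r = r^2 * 24 mod 31 = 18^2 * 24 = 14*24 = 26
  bit 3 = 0: r = r^2 mod 31 = 26^2 = 25
  -> A = 25
B = 24^23 mod 31  (bits of 23 = 10111)
  bit 0 = 1: r = r^2 * 24 mod 31 = 1^2 * 24 = 1*24 = 24
  bit 1 = 0: r = r^2 mod 31 = 24^2 = 18
  bit 2 = 1: r = r^2 * 24 mod 31 = 18^2 * 24 = 14*24 = 26
  bit 3 = 1: r = r^2 * 24 mod 31 = 26^2 * 24 = 25*24 = 11
  bit 4 = 1: r = r^2 * 24 mod 31 = 11^2 * 24 = 28*24 = 21
  -> B = 21
s = B^a = 21^10 mod 31  (bits of 10 = 1010)
  bit 0 = 1: r = r^2 * 21 mod 31 = 1^2 * 21 = 1*21 = 21
  bit 1 = 0: r = r^2 mod 31 = 21^2 = 7
  bit 2 = 1: r = r^2 * 21 mod 31 = 7^2 * 21 = 18*21 = 6
  bit 3 = 0: r = r^2 mod 31 = 6^2 = 5
  -> s = B^a = 5

Answer: 25 21 5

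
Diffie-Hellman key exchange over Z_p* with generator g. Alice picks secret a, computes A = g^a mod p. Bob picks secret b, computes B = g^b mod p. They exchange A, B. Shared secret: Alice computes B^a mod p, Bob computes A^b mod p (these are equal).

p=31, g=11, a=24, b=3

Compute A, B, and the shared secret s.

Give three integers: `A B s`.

A = 11^24 mod 31  (bits of 24 = 11000)
  bit 0 = 1: r = r^2 * 11 mod 31 = 1^2 * 11 = 1*11 = 11
  bit 1 = 1: r = r^2 * 11 mod 31 = 11^2 * 11 = 28*11 = 29
  bit 2 = 0: r = r^2 mod 31 = 29^2 = 4
  bit 3 = 0: r = r^2 mod 31 = 4^2 = 16
  bit 4 = 0: r = r^2 mod 31 = 16^2 = 8
  -> A = 8
B = 11^3 mod 31  (bits of 3 = 11)
  bit 0 = 1: r = r^2 * 11 mod 31 = 1^2 * 11 = 1*11 = 11
  bit 1 = 1: r = r^2 * 11 mod 31 = 11^2 * 11 = 28*11 = 29
  -> B = 29
s = B^a = 29^24 mod 31  (bits of 24 = 11000)
  bit 0 = 1: r = r^2 * 29 mod 31 = 1^2 * 29 = 1*29 = 29
  bit 1 = 1: r = r^2 * 29 mod 31 = 29^2 * 29 = 4*29 = 23
  bit 2 = 0: r = r^2 mod 31 = 23^2 = 2
  bit 3 = 0: r = r^2 mod 31 = 2^2 = 4
  bit 4 = 0: r = r^2 mod 31 = 4^2 = 16
  -> s = B^a = 16

Answer: 8 29 16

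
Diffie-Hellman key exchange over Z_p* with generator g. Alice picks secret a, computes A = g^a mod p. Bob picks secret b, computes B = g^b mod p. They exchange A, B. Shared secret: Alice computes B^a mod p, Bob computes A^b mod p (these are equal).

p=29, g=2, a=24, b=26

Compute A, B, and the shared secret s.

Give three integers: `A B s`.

A = 2^24 mod 29  (bits of 24 = 11000)
  bit 0 = 1: r = r^2 * 2 mod 29 = 1^2 * 2 = 1*2 = 2
  bit 1 = 1: r = r^2 * 2 mod 29 = 2^2 * 2 = 4*2 = 8
  bit 2 = 0: r = r^2 mod 29 = 8^2 = 6
  bit 3 = 0: r = r^2 mod 29 = 6^2 = 7
  bit 4 = 0: r = r^2 mod 29 = 7^2 = 20
  -> A = 20
B = 2^26 mod 29  (bits of 26 = 11010)
  bit 0 = 1: r = r^2 * 2 mod 29 = 1^2 * 2 = 1*2 = 2
  bit 1 = 1: r = r^2 * 2 mod 29 = 2^2 * 2 = 4*2 = 8
  bit 2 = 0: r = r^2 mod 29 = 8^2 = 6
  bit 3 = 1: r = r^2 * 2 mod 29 = 6^2 * 2 = 7*2 = 14
  bit 4 = 0: r = r^2 mod 29 = 14^2 = 22
  -> B = 22
s = B^a = 22^24 mod 29  (bits of 24 = 11000)
  bit 0 = 1: r = r^2 * 22 mod 29 = 1^2 * 22 = 1*22 = 22
  bit 1 = 1: r = r^2 * 22 mod 29 = 22^2 * 22 = 20*22 = 5
  bit 2 = 0: r = r^2 mod 29 = 5^2 = 25
  bit 3 = 0: r = r^2 mod 29 = 25^2 = 16
  bit 4 = 0: r = r^2 mod 29 = 16^2 = 24
  -> s = B^a = 24

Answer: 20 22 24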